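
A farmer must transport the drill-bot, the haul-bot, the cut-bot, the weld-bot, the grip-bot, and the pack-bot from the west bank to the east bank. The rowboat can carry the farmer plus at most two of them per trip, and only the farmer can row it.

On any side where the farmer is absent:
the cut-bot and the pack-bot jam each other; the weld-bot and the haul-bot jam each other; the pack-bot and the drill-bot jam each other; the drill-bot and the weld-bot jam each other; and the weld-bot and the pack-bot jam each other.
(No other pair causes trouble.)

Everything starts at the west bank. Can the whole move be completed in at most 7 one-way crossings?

No

Counting alone: the farmer can take at most 2 across per trip to the east bank, so moving all 6 needs at least 3 loaded trips out, with a return between consecutive ones — at least 5 crossings.
The safety rule pushes this higher. Following every safe sequence of crossings, the most of the 6 that can be at the east bank as the rowboat arrives there on crossings 5, 7 is 4, 5 respectively — never all 6.
So the move cannot be finished within 7 crossings. (The shortest complete plan takes 9:)
1. Farmer goes to the east bank with the pack-bot and the weld-bot.
2. Farmer goes back to the west bank with the weld-bot.
3. Farmer goes to the east bank with the drill-bot and the haul-bot.
4. Farmer goes back to the west bank with the drill-bot.
5. Farmer goes to the east bank with the cut-bot and the drill-bot.
6. Farmer goes back to the west bank with the pack-bot.
7. Farmer goes to the east bank with the grip-bot and the weld-bot.
8. Farmer goes back to the west bank with the weld-bot.
9. Farmer goes to the east bank with the pack-bot and the weld-bot.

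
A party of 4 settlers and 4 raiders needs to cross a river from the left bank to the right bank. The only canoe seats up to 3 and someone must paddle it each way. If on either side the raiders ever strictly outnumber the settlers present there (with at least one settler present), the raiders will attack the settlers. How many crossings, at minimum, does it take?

Counting alone: each trip to the right bank takes at most 3 across and each return brings at least 1 back, so after t trips out (and t−1 returns) at most 3t − (t−1) of the 8 are across; that first reaches 8 at t = 4, so at least 7 crossings are needed.
The safety rule pushes this higher. Following every safe sequence of crossings, the most of the 8 that can be at the right bank as the canoe arrives there on crossing 7 is 7 — never all 8.
So no plan with fewer than 9 crossings exists, and this one achieves 9:
1. 2 raiders → the right bank.  (the left bank: 4S 2R; the right bank: 0S 2R)
2. 1 raider ← the left bank.  (the left bank: 4S 3R; the right bank: 0S 1R)
3. 3 raiders → the right bank.  (the left bank: 4S 0R; the right bank: 0S 4R)
4. 1 raider ← the left bank.  (the left bank: 4S 1R; the right bank: 0S 3R)
5. 3 settlers → the right bank.  (the left bank: 1S 1R; the right bank: 3S 3R)
6. 1 settler and 1 raider ← the left bank.  (the left bank: 2S 2R; the right bank: 2S 2R)
7. 2 settlers → the right bank.  (the left bank: 0S 2R; the right bank: 4S 2R)
8. 1 raider ← the left bank.  (the left bank: 0S 3R; the right bank: 4S 1R)
9. 3 raiders → the right bank.  (the left bank: 0S 0R; the right bank: 4S 4R)

9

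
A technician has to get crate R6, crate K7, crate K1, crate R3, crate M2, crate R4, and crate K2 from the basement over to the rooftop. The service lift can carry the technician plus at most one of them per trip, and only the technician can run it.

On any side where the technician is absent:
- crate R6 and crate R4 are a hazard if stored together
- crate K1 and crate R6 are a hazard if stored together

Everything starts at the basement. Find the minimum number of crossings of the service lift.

Counting alone: the technician can take at most 1 across per trip to the rooftop, so moving all 7 needs at least 7 loaded trips out, with a return between consecutive ones — at least 13 crossings.
The safety rule pushes this higher. Following every safe sequence of crossings, the most of the 7 that can be at the rooftop as the service lift arrives there on crossing 13 is 6 — never all 7.
So no plan with fewer than 15 crossings exists, and this one achieves 15:
1. Technician goes to the rooftop with crate R6.  [the basement: crate K1, crate K2, crate K7, crate M2, crate R3, crate R4 | the rooftop: crate R6]
2. Technician goes back to the basement alone.  [the basement: crate K1, crate K2, crate K7, crate M2, crate R3, crate R4 | the rooftop: crate R6]
3. Technician goes to the rooftop with crate K7.  [the basement: crate K1, crate K2, crate M2, crate R3, crate R4 | the rooftop: crate K7, crate R6]
4. Technician goes back to the basement alone.  [the basement: crate K1, crate K2, crate M2, crate R3, crate R4 | the rooftop: crate K7, crate R6]
5. Technician goes to the rooftop with crate K1.  [the basement: crate K2, crate M2, crate R3, crate R4 | the rooftop: crate K1, crate K7, crate R6]
6. Technician goes back to the basement with crate R6.  [the basement: crate K2, crate M2, crate R3, crate R4, crate R6 | the rooftop: crate K1, crate K7]
7. Technician goes to the rooftop with crate R4.  [the basement: crate K2, crate M2, crate R3, crate R6 | the rooftop: crate K1, crate K7, crate R4]
8. Technician goes back to the basement alone.  [the basement: crate K2, crate M2, crate R3, crate R6 | the rooftop: crate K1, crate K7, crate R4]
9. Technician goes to the rooftop with crate R3.  [the basement: crate K2, crate M2, crate R6 | the rooftop: crate K1, crate K7, crate R3, crate R4]
10. Technician goes back to the basement alone.  [the basement: crate K2, crate M2, crate R6 | the rooftop: crate K1, crate K7, crate R3, crate R4]
11. Technician goes to the rooftop with crate M2.  [the basement: crate K2, crate R6 | the rooftop: crate K1, crate K7, crate M2, crate R3, crate R4]
12. Technician goes back to the basement alone.  [the basement: crate K2, crate R6 | the rooftop: crate K1, crate K7, crate M2, crate R3, crate R4]
13. Technician goes to the rooftop with crate K2.  [the basement: crate R6 | the rooftop: crate K1, crate K2, crate K7, crate M2, crate R3, crate R4]
14. Technician goes back to the basement alone.  [the basement: crate R6 | the rooftop: crate K1, crate K2, crate K7, crate M2, crate R3, crate R4]
15. Technician goes to the rooftop with crate R6.  [the basement: — | the rooftop: crate K1, crate K2, crate K7, crate M2, crate R3, crate R4, crate R6]

15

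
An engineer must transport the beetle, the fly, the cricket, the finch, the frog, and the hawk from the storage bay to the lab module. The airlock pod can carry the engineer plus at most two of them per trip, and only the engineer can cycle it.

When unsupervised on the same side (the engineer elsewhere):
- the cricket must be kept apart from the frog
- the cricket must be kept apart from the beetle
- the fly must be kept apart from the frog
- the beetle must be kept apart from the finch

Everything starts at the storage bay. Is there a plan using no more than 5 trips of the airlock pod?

No

Counting alone: the engineer can take at most 2 across per trip to the lab module, so moving all 6 needs at least 3 loaded trips out, with a return between consecutive ones — at least 5 crossings.
The safety rule pushes this higher. Following every safe sequence of crossings, the most of the 6 that can be at the lab module as the airlock pod arrives there on crossing 5 is 5 — never all 6.
So the move cannot be finished within 5 crossings. (The shortest complete plan takes 7:)
1. Engineer goes to the lab module with the beetle and the frog.  [the storage bay: the cricket, the finch, the fly, the hawk | the lab module: the beetle, the frog]
2. Engineer goes back to the storage bay alone.  [the storage bay: the cricket, the finch, the fly, the hawk | the lab module: the beetle, the frog]
3. Engineer goes to the lab module with the cricket and the fly.  [the storage bay: the finch, the hawk | the lab module: the beetle, the cricket, the fly, the frog]
4. Engineer goes back to the storage bay with the beetle and the frog.  [the storage bay: the beetle, the finch, the frog, the hawk | the lab module: the cricket, the fly]
5. Engineer goes to the lab module with the finch and the hawk.  [the storage bay: the beetle, the frog | the lab module: the cricket, the finch, the fly, the hawk]
6. Engineer goes back to the storage bay alone.  [the storage bay: the beetle, the frog | the lab module: the cricket, the finch, the fly, the hawk]
7. Engineer goes to the lab module with the beetle and the frog.  [the storage bay: — | the lab module: the beetle, the cricket, the finch, the fly, the frog, the hawk]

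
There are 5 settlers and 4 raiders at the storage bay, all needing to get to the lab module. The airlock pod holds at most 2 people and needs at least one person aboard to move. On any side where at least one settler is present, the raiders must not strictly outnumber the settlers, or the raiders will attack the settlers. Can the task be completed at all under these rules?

Yes

1. 2 raiders → the lab module.  (the storage bay: 5S 2R; the lab module: 0S 2R)
2. 1 raider ← the storage bay.  (the storage bay: 5S 3R; the lab module: 0S 1R)
3. 2 raiders → the lab module.  (the storage bay: 5S 1R; the lab module: 0S 3R)
4. 1 raider ← the storage bay.  (the storage bay: 5S 2R; the lab module: 0S 2R)
5. 2 settlers → the lab module.  (the storage bay: 3S 2R; the lab module: 2S 2R)
6. 1 raider ← the storage bay.  (the storage bay: 3S 3R; the lab module: 2S 1R)
7. 1 settler and 1 raider → the lab module.  (the storage bay: 2S 2R; the lab module: 3S 2R)
8. 1 settler ← the storage bay.  (the storage bay: 3S 2R; the lab module: 2S 2R)
9. 1 settler and 1 raider → the lab module.  (the storage bay: 2S 1R; the lab module: 3S 3R)
10. 1 raider ← the storage bay.  (the storage bay: 2S 2R; the lab module: 3S 2R)
11. 1 settler and 1 raider → the lab module.  (the storage bay: 1S 1R; the lab module: 4S 3R)
12. 1 settler ← the storage bay.  (the storage bay: 2S 1R; the lab module: 3S 3R)
13. 1 settler and 1 raider → the lab module.  (the storage bay: 1S 0R; the lab module: 4S 4R)
14. 1 raider ← the storage bay.  (the storage bay: 1S 1R; the lab module: 4S 3R)
15. 1 settler and 1 raider → the lab module.  (the storage bay: 0S 0R; the lab module: 5S 4R)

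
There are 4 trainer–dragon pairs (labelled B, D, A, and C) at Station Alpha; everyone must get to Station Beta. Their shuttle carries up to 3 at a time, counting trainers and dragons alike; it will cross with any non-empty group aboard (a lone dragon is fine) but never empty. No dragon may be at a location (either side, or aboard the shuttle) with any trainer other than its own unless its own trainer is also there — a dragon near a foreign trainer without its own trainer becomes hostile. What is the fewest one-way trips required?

9

Counting alone: each trip to Station Beta takes at most 3 across and each return brings at least 1 back, so after t trips out (and t−1 returns) at most 3t − (t−1) of the 8 are across; that first reaches 8 at t = 4, so at least 7 crossings are needed.
The safety rule pushes this higher. Following every safe sequence of crossings, the most of the 8 that can be at Station Beta as the shuttle arrives there on crossing 7 is 7 — never all 8.
So no plan with fewer than 9 crossings exists, and this one achieves 9:
1. dragon B and trainer B cross → Station Beta.
2. trainer B crosses ← Station Alpha.
3. dragon D, trainer B, and trainer D cross → Station Beta.
4. dragon B and trainer B cross ← Station Alpha.
5. trainer A, trainer B, and trainer C cross → Station Beta.
6. dragon D crosses ← Station Alpha.
7. dragon B and dragon D cross → Station Beta.
8. dragon B crosses ← Station Alpha.
9. dragon A, dragon B, and dragon C cross → Station Beta.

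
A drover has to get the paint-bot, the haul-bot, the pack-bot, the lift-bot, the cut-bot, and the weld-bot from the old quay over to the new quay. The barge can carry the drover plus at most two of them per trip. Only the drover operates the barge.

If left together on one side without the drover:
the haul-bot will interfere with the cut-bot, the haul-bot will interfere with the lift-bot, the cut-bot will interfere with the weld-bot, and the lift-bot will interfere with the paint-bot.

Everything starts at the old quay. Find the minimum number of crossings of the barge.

7

Counting alone: the drover can take at most 2 across per trip to the new quay, so moving all 6 needs at least 3 loaded trips out, with a return between consecutive ones — at least 5 crossings.
The safety rule pushes this higher. Following every safe sequence of crossings, the most of the 6 that can be at the new quay as the barge arrives there on crossing 5 is 5 — never all 6.
So no plan with fewer than 7 crossings exists, and this one achieves 7:
1. Drover goes to the new quay with the cut-bot and the lift-bot.  [the old quay: the haul-bot, the pack-bot, the paint-bot, the weld-bot | the new quay: the cut-bot, the lift-bot]
2. Drover goes back to the old quay alone.  [the old quay: the haul-bot, the pack-bot, the paint-bot, the weld-bot | the new quay: the cut-bot, the lift-bot]
3. Drover goes to the new quay with the haul-bot and the paint-bot.  [the old quay: the pack-bot, the weld-bot | the new quay: the cut-bot, the haul-bot, the lift-bot, the paint-bot]
4. Drover goes back to the old quay with the cut-bot and the lift-bot.  [the old quay: the cut-bot, the lift-bot, the pack-bot, the weld-bot | the new quay: the haul-bot, the paint-bot]
5. Drover goes to the new quay with the pack-bot and the weld-bot.  [the old quay: the cut-bot, the lift-bot | the new quay: the haul-bot, the pack-bot, the paint-bot, the weld-bot]
6. Drover goes back to the old quay alone.  [the old quay: the cut-bot, the lift-bot | the new quay: the haul-bot, the pack-bot, the paint-bot, the weld-bot]
7. Drover goes to the new quay with the cut-bot and the lift-bot.  [the old quay: — | the new quay: the cut-bot, the haul-bot, the lift-bot, the pack-bot, the paint-bot, the weld-bot]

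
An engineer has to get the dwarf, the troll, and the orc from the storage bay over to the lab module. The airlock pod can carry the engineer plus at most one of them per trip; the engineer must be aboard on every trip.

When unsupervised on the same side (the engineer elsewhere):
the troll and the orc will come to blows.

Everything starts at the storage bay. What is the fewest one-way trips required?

5

Counting alone: the engineer can take at most 1 across per trip to the lab module, so moving all 3 needs at least 3 loaded trips out, with a return between consecutive ones — at least 5 crossings.
The plan below uses exactly 5 crossings, so it is optimal:
1. Engineer goes to the lab module with the troll.  [the storage bay: the dwarf, the orc | the lab module: the troll]
2. Engineer goes back to the storage bay alone.  [the storage bay: the dwarf, the orc | the lab module: the troll]
3. Engineer goes to the lab module with the dwarf.  [the storage bay: the orc | the lab module: the dwarf, the troll]
4. Engineer goes back to the storage bay alone.  [the storage bay: the orc | the lab module: the dwarf, the troll]
5. Engineer goes to the lab module with the orc.  [the storage bay: — | the lab module: the dwarf, the orc, the troll]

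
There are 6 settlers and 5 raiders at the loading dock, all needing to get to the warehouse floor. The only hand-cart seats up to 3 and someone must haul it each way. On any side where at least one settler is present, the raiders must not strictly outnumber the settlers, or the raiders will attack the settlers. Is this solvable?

1. 3 raiders → the warehouse floor.  (the loading dock: 6S 2R; the warehouse floor: 0S 3R)
2. 1 raider ← the loading dock.  (the loading dock: 6S 3R; the warehouse floor: 0S 2R)
3. 3 settlers → the warehouse floor.  (the loading dock: 3S 3R; the warehouse floor: 3S 2R)
4. 1 settler ← the loading dock.  (the loading dock: 4S 3R; the warehouse floor: 2S 2R)
5. 2 settlers and 1 raider → the warehouse floor.  (the loading dock: 2S 2R; the warehouse floor: 4S 3R)
6. 1 settler ← the loading dock.  (the loading dock: 3S 2R; the warehouse floor: 3S 3R)
7. 2 settlers and 1 raider → the warehouse floor.  (the loading dock: 1S 1R; the warehouse floor: 5S 4R)
8. 1 settler ← the loading dock.  (the loading dock: 2S 1R; the warehouse floor: 4S 4R)
9. 2 settlers and 1 raider → the warehouse floor.  (the loading dock: 0S 0R; the warehouse floor: 6S 5R)

Yes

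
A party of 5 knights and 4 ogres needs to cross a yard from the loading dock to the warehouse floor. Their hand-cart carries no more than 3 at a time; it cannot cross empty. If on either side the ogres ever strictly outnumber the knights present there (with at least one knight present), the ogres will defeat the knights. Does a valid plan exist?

1. 3 ogres → the warehouse floor.  (the loading dock: 5K 1O; the warehouse floor: 0K 3O)
2. 1 ogre ← the loading dock.  (the loading dock: 5K 2O; the warehouse floor: 0K 2O)
3. 3 knights → the warehouse floor.  (the loading dock: 2K 2O; the warehouse floor: 3K 2O)
4. 1 knight ← the loading dock.  (the loading dock: 3K 2O; the warehouse floor: 2K 2O)
5. 2 knights and 1 ogre → the warehouse floor.  (the loading dock: 1K 1O; the warehouse floor: 4K 3O)
6. 1 knight ← the loading dock.  (the loading dock: 2K 1O; the warehouse floor: 3K 3O)
7. 2 knights and 1 ogre → the warehouse floor.  (the loading dock: 0K 0O; the warehouse floor: 5K 4O)

Yes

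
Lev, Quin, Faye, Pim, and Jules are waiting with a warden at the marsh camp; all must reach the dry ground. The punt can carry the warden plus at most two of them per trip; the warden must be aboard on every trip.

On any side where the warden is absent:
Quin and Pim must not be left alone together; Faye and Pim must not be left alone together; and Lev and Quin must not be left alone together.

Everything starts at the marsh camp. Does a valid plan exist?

1. Warden goes to the dry ground with Lev and Pim.
2. Warden goes back to the marsh camp alone.
3. Warden goes to the dry ground with Jules.
4. Warden goes back to the marsh camp alone.
5. Warden goes to the dry ground with Faye and Quin.

Yes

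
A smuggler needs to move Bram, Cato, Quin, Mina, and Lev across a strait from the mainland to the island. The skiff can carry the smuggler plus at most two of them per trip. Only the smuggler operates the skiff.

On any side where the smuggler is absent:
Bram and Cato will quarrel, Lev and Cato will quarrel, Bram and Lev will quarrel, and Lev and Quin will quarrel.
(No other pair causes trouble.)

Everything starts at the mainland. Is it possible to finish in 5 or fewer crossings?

Counting alone: the smuggler can take at most 2 across per trip to the island, so moving all 5 needs at least 3 loaded trips out, with a return between consecutive ones — at least 5 crossings.
The safety rule pushes this higher. Following every safe sequence of crossings, the most of the 5 that can be at the island as the skiff arrives there on crossing 5 is 4 — never all 5.
So the move cannot be finished within 5 crossings. (The shortest complete plan takes 7:)
1. Smuggler goes to the island with Bram and Lev.
2. Smuggler goes back to the mainland with Bram.
3. Smuggler goes to the island with Bram and Quin.
4. Smuggler goes back to the mainland with Lev.
5. Smuggler goes to the island with Cato and Mina.
6. Smuggler goes back to the mainland with Bram.
7. Smuggler goes to the island with Bram and Lev.

No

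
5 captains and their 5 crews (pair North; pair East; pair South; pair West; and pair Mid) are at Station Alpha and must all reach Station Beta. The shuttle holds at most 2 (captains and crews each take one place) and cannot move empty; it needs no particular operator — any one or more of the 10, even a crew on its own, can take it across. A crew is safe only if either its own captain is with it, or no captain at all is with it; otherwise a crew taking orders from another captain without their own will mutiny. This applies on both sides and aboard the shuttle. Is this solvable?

Following every safe sequence of crossings from the start, the most of the 10 that can be at Station Beta as the shuttle arrives there on crossings 1, 3, 5, 7 is 2, 3, 4, 5 respectively; the best ever achieved is 5 of 10.
From crossing 9 on, no configuration arises that was not already reachable earlier: only 82 distinct safe configurations (who is on which side, and where the shuttle is) can ever be reached, none of them has everyone across, and every continuation just revisits them. So no valid plan exists.

No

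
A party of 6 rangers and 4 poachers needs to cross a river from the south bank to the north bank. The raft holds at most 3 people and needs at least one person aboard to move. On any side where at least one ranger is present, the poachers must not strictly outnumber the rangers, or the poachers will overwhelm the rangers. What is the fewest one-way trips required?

Counting alone: each trip to the north bank takes at most 3 across and each return brings at least 1 back, so after t trips out (and t−1 returns) at most 3t − (t−1) of the 10 are across; that first reaches 10 at t = 5, so at least 9 crossings are needed.
The plan below uses exactly 9 crossings, so it is optimal:
1. 2 poachers → the north bank.  (the south bank: 6R 2P; the north bank: 0R 2P)
2. 1 poacher ← the south bank.  (the south bank: 6R 3P; the north bank: 0R 1P)
3. 3 poachers → the north bank.  (the south bank: 6R 0P; the north bank: 0R 4P)
4. 1 poacher ← the south bank.  (the south bank: 6R 1P; the north bank: 0R 3P)
5. 3 rangers → the north bank.  (the south bank: 3R 1P; the north bank: 3R 3P)
6. 1 poacher ← the south bank.  (the south bank: 3R 2P; the north bank: 3R 2P)
7. 1 ranger and 2 poachers → the north bank.  (the south bank: 2R 0P; the north bank: 4R 4P)
8. 1 poacher ← the south bank.  (the south bank: 2R 1P; the north bank: 4R 3P)
9. 2 rangers and 1 poacher → the north bank.  (the south bank: 0R 0P; the north bank: 6R 4P)

9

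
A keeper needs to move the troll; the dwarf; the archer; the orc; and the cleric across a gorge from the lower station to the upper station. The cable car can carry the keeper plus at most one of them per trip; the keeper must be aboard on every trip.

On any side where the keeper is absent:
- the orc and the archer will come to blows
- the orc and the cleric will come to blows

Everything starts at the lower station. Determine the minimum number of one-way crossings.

Counting alone: the keeper can take at most 1 across per trip to the upper station, so moving all 5 needs at least 5 loaded trips out, with a return between consecutive ones — at least 9 crossings.
The safety rule pushes this higher. Following every safe sequence of crossings, the most of the 5 that can be at the upper station as the cable car arrives there on crossing 9 is 4 — never all 5.
So no plan with fewer than 11 crossings exists, and this one achieves 11:
1. Keeper goes to the upper station with the orc.
2. Keeper goes back to the lower station alone.
3. Keeper goes to the upper station with the troll.
4. Keeper goes back to the lower station alone.
5. Keeper goes to the upper station with the dwarf.
6. Keeper goes back to the lower station alone.
7. Keeper goes to the upper station with the archer.
8. Keeper goes back to the lower station with the orc.
9. Keeper goes to the upper station with the cleric.
10. Keeper goes back to the lower station alone.
11. Keeper goes to the upper station with the orc.

11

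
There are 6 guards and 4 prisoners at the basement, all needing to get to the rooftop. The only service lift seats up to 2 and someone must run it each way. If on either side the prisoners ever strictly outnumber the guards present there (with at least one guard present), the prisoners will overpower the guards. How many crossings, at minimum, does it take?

Counting alone: each trip to the rooftop takes at most 2 across and each return brings at least 1 back, so after t trips out (and t−1 returns) at most 2t − (t−1) of the 10 are across; that first reaches 10 at t = 9, so at least 17 crossings are needed.
The plan below uses exactly 17 crossings, so it is optimal:
1. 2 prisoners → the rooftop.  (the basement: 6G 2P; the rooftop: 0G 2P)
2. 1 prisoner ← the basement.  (the basement: 6G 3P; the rooftop: 0G 1P)
3. 2 prisoners → the rooftop.  (the basement: 6G 1P; the rooftop: 0G 3P)
4. 1 prisoner ← the basement.  (the basement: 6G 2P; the rooftop: 0G 2P)
5. 2 guards → the rooftop.  (the basement: 4G 2P; the rooftop: 2G 2P)
6. 1 prisoner ← the basement.  (the basement: 4G 3P; the rooftop: 2G 1P)
7. 1 guard and 1 prisoner → the rooftop.  (the basement: 3G 2P; the rooftop: 3G 2P)
8. 1 prisoner ← the basement.  (the basement: 3G 3P; the rooftop: 3G 1P)
9. 2 prisoners → the rooftop.  (the basement: 3G 1P; the rooftop: 3G 3P)
10. 1 prisoner ← the basement.  (the basement: 3G 2P; the rooftop: 3G 2P)
11. 1 guard and 1 prisoner → the rooftop.  (the basement: 2G 1P; the rooftop: 4G 3P)
12. 1 prisoner ← the basement.  (the basement: 2G 2P; the rooftop: 4G 2P)
13. 2 prisoners → the rooftop.  (the basement: 2G 0P; the rooftop: 4G 4P)
14. 1 prisoner ← the basement.  (the basement: 2G 1P; the rooftop: 4G 3P)
15. 1 guard and 1 prisoner → the rooftop.  (the basement: 1G 0P; the rooftop: 5G 4P)
16. 1 prisoner ← the basement.  (the basement: 1G 1P; the rooftop: 5G 3P)
17. 1 guard and 1 prisoner → the rooftop.  (the basement: 0G 0P; the rooftop: 6G 4P)

17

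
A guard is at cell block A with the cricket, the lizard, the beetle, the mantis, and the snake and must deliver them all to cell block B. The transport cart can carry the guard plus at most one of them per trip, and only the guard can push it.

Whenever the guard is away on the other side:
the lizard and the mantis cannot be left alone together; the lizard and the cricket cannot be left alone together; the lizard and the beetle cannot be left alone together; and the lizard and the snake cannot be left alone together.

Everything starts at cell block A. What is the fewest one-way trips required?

Following every safe sequence of crossings from the start, the most of the 5 that can be at cell block B as the transport cart arrives there on crossings 1, 3 is 1, 2 respectively; the best ever achieved is 2 of 5.
From crossing 5 on, no configuration arises that was not already reachable earlier: only 11 distinct safe configurations (who is on which side, and where the transport cart is) can ever be reached, none of them has everyone across, and every continuation just revisits them. So no valid plan exists.

impossible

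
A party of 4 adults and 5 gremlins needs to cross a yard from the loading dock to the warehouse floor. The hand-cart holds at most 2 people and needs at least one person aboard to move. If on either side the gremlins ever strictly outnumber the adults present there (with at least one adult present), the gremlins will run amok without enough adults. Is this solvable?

No

The gremlins already outnumber the adults at the loading dock before anyone moves, so the starting position itself is disallowed.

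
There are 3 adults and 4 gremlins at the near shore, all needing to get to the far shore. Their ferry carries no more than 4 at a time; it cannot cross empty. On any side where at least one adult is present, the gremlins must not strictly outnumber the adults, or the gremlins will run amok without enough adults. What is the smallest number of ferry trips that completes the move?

The gremlins already outnumber the adults at the near shore before anyone moves, so the starting position itself is disallowed.

impossible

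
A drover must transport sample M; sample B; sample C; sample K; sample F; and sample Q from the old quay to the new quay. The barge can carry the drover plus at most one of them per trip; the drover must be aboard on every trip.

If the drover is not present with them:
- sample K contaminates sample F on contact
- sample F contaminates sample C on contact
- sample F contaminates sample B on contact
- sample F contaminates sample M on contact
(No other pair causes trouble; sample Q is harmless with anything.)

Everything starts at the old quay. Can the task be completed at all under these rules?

Following every safe sequence of crossings from the start, the most of the 6 that can be at the new quay as the barge arrives there on crossings 1, 3, 5 is 1, 2, 3 respectively; the best ever achieved is 3 of 6.
From crossing 7 on, no configuration arises that was not already reachable earlier: only 22 distinct safe configurations (who is on which side, and where the barge is) can ever be reached, none of them has everyone across, and every continuation just revisits them. So no valid plan exists.

No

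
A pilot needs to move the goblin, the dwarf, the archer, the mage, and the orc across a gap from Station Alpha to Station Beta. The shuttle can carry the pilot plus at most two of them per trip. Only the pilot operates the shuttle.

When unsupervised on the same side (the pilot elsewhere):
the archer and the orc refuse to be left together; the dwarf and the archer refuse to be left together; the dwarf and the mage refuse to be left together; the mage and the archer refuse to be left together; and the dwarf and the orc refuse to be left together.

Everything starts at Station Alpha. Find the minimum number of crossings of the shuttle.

Counting alone: the pilot can take at most 2 across per trip to Station Beta, so moving all 5 needs at least 3 loaded trips out, with a return between consecutive ones — at least 5 crossings.
The safety rule pushes this higher. Following every safe sequence of crossings, the most of the 5 that can be at Station Beta as the shuttle arrives there on crossing 5 is 4 — never all 5.
So no plan with fewer than 7 crossings exists, and this one achieves 7:
1. Pilot goes to Station Beta with the archer and the dwarf.
2. Pilot goes back to Station Alpha with the dwarf.
3. Pilot goes to Station Beta with the dwarf and the goblin.
4. Pilot goes back to Station Alpha with the dwarf.
5. Pilot goes to Station Beta with the mage and the orc.
6. Pilot goes back to Station Alpha with the archer.
7. Pilot goes to Station Beta with the archer and the dwarf.

7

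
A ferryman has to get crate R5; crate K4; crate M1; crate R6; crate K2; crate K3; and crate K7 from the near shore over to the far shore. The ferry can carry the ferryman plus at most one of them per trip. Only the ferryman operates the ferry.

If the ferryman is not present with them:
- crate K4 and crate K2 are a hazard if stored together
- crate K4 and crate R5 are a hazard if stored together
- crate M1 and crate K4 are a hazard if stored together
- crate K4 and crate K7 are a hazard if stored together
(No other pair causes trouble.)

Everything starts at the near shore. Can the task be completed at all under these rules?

No

Following every safe sequence of crossings from the start, the most of the 7 that can be at the far shore as the ferry arrives there on crossings 1, 3, 5, 7 is 1, 2, 3, 4 respectively; the best ever achieved is 4 of 7.
From crossing 9 on, no configuration arises that was not already reachable earlier: only 44 distinct safe configurations (who is on which side, and where the ferry is) can ever be reached, none of them has everyone across, and every continuation just revisits them. So no valid plan exists.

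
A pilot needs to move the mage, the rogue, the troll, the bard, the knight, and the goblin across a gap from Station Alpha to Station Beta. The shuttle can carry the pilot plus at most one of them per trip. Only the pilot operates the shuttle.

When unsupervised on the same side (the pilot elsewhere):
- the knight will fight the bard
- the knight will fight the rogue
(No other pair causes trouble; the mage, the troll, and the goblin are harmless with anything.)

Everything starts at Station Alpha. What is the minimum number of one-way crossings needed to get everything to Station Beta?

Counting alone: the pilot can take at most 1 across per trip to Station Beta, so moving all 6 needs at least 6 loaded trips out, with a return between consecutive ones — at least 11 crossings.
The safety rule pushes this higher. Following every safe sequence of crossings, the most of the 6 that can be at Station Beta as the shuttle arrives there on crossing 11 is 5 — never all 6.
So no plan with fewer than 13 crossings exists, and this one achieves 13:
1. Pilot goes to Station Beta with the knight.
2. Pilot goes back to Station Alpha alone.
3. Pilot goes to Station Beta with the mage.
4. Pilot goes back to Station Alpha alone.
5. Pilot goes to Station Beta with the rogue.
6. Pilot goes back to Station Alpha with the knight.
7. Pilot goes to Station Beta with the bard.
8. Pilot goes back to Station Alpha alone.
9. Pilot goes to Station Beta with the troll.
10. Pilot goes back to Station Alpha alone.
11. Pilot goes to Station Beta with the goblin.
12. Pilot goes back to Station Alpha alone.
13. Pilot goes to Station Beta with the knight.

13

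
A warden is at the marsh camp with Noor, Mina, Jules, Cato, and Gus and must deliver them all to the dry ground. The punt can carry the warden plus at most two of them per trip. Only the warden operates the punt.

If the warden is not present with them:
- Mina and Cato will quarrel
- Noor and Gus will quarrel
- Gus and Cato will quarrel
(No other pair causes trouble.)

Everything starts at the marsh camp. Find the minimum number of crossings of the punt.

5

Counting alone: the warden can take at most 2 across per trip to the dry ground, so moving all 5 needs at least 3 loaded trips out, with a return between consecutive ones — at least 5 crossings.
The plan below uses exactly 5 crossings, so it is optimal:
1. Warden goes to the dry ground with Cato and Noor.  [the marsh camp: Gus, Jules, Mina | the dry ground: Cato, Noor]
2. Warden goes back to the marsh camp alone.  [the marsh camp: Gus, Jules, Mina | the dry ground: Cato, Noor]
3. Warden goes to the dry ground with Jules.  [the marsh camp: Gus, Mina | the dry ground: Cato, Jules, Noor]
4. Warden goes back to the marsh camp alone.  [the marsh camp: Gus, Mina | the dry ground: Cato, Jules, Noor]
5. Warden goes to the dry ground with Gus and Mina.  [the marsh camp: — | the dry ground: Cato, Gus, Jules, Mina, Noor]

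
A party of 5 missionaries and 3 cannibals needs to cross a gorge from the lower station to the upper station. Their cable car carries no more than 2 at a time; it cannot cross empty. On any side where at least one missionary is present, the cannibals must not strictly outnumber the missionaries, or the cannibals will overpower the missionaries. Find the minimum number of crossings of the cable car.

13

Counting alone: each trip to the upper station takes at most 2 across and each return brings at least 1 back, so after t trips out (and t−1 returns) at most 2t − (t−1) of the 8 are across; that first reaches 8 at t = 7, so at least 13 crossings are needed.
The plan below uses exactly 13 crossings, so it is optimal:
1. 2 cannibals → the upper station.  (the lower station: 5M 1C; the upper station: 0M 2C)
2. 1 cannibal ← the lower station.  (the lower station: 5M 2C; the upper station: 0M 1C)
3. 2 cannibals → the upper station.  (the lower station: 5M 0C; the upper station: 0M 3C)
4. 1 cannibal ← the lower station.  (the lower station: 5M 1C; the upper station: 0M 2C)
5. 2 missionaries → the upper station.  (the lower station: 3M 1C; the upper station: 2M 2C)
6. 1 cannibal ← the lower station.  (the lower station: 3M 2C; the upper station: 2M 1C)
7. 1 missionary and 1 cannibal → the upper station.  (the lower station: 2M 1C; the upper station: 3M 2C)
8. 1 cannibal ← the lower station.  (the lower station: 2M 2C; the upper station: 3M 1C)
9. 2 cannibals → the upper station.  (the lower station: 2M 0C; the upper station: 3M 3C)
10. 1 cannibal ← the lower station.  (the lower station: 2M 1C; the upper station: 3M 2C)
11. 1 missionary and 1 cannibal → the upper station.  (the lower station: 1M 0C; the upper station: 4M 3C)
12. 1 cannibal ← the lower station.  (the lower station: 1M 1C; the upper station: 4M 2C)
13. 1 missionary and 1 cannibal → the upper station.  (the lower station: 0M 0C; the upper station: 5M 3C)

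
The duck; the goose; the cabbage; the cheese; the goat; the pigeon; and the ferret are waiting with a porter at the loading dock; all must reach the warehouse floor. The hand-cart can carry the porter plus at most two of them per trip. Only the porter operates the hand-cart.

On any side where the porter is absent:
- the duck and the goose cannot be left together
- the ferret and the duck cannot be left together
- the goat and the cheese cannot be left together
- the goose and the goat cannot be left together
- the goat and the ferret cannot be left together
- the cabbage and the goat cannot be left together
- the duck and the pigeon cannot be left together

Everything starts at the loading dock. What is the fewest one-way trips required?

Counting alone: the porter can take at most 2 across per trip to the warehouse floor, so moving all 7 needs at least 4 loaded trips out, with a return between consecutive ones — at least 7 crossings.
The safety rule pushes this higher. Following every safe sequence of crossings, the most of the 7 that can be at the warehouse floor as the hand-cart arrives there on crossing 7 is 6 — never all 7.
So no plan with fewer than 9 crossings exists, and this one achieves 9:
1. Porter goes to the warehouse floor with the duck and the goat.  [the loading dock: the cabbage, the cheese, the ferret, the goose, the pigeon | the warehouse floor: the duck, the goat]
2. Porter goes back to the loading dock alone.  [the loading dock: the cabbage, the cheese, the ferret, the goose, the pigeon | the warehouse floor: the duck, the goat]
3. Porter goes to the warehouse floor with the pigeon.  [the loading dock: the cabbage, the cheese, the ferret, the goose | the warehouse floor: the duck, the goat, the pigeon]
4. Porter goes back to the loading dock with the duck.  [the loading dock: the cabbage, the cheese, the duck, the ferret, the goose | the warehouse floor: the goat, the pigeon]
5. Porter goes to the warehouse floor with the ferret and the goose.  [the loading dock: the cabbage, the cheese, the duck | the warehouse floor: the ferret, the goat, the goose, the pigeon]
6. Porter goes back to the loading dock with the goat.  [the loading dock: the cabbage, the cheese, the duck, the goat | the warehouse floor: the ferret, the goose, the pigeon]
7. Porter goes to the warehouse floor with the cabbage and the cheese.  [the loading dock: the duck, the goat | the warehouse floor: the cabbage, the cheese, the ferret, the goose, the pigeon]
8. Porter goes back to the loading dock alone.  [the loading dock: the duck, the goat | the warehouse floor: the cabbage, the cheese, the ferret, the goose, the pigeon]
9. Porter goes to the warehouse floor with the duck and the goat.  [the loading dock: — | the warehouse floor: the cabbage, the cheese, the duck, the ferret, the goat, the goose, the pigeon]

9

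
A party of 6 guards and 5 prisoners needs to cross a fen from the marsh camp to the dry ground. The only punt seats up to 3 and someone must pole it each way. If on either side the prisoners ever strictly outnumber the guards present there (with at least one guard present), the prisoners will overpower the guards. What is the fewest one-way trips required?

9

Counting alone: each trip to the dry ground takes at most 3 across and each return brings at least 1 back, so after t trips out (and t−1 returns) at most 3t − (t−1) of the 11 are across; that first reaches 11 at t = 5, so at least 9 crossings are needed.
The plan below uses exactly 9 crossings, so it is optimal:
1. 3 prisoners → the dry ground.  (the marsh camp: 6G 2P; the dry ground: 0G 3P)
2. 1 prisoner ← the marsh camp.  (the marsh camp: 6G 3P; the dry ground: 0G 2P)
3. 3 guards → the dry ground.  (the marsh camp: 3G 3P; the dry ground: 3G 2P)
4. 1 guard ← the marsh camp.  (the marsh camp: 4G 3P; the dry ground: 2G 2P)
5. 2 guards and 1 prisoner → the dry ground.  (the marsh camp: 2G 2P; the dry ground: 4G 3P)
6. 1 guard ← the marsh camp.  (the marsh camp: 3G 2P; the dry ground: 3G 3P)
7. 2 guards and 1 prisoner → the dry ground.  (the marsh camp: 1G 1P; the dry ground: 5G 4P)
8. 1 guard ← the marsh camp.  (the marsh camp: 2G 1P; the dry ground: 4G 4P)
9. 2 guards and 1 prisoner → the dry ground.  (the marsh camp: 0G 0P; the dry ground: 6G 5P)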